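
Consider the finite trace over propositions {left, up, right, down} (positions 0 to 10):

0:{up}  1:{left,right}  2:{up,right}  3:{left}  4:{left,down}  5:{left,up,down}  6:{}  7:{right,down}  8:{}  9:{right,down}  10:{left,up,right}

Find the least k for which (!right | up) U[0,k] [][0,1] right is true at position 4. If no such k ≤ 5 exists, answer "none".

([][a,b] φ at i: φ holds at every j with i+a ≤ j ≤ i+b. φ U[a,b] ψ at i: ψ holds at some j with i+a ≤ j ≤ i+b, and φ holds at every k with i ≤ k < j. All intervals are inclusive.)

none

Need earliest j ≥ 4 with [][0,1] right, and (!right | up) at every k in [4,j-1].
  j=4: rhs fails.
  j=5: rhs fails.
  j=6: rhs fails.
  j=7: rhs fails.
  j=8: rhs fails.
  j=9: rhs holds but lhs fails at k=7.
No witness within the range → none.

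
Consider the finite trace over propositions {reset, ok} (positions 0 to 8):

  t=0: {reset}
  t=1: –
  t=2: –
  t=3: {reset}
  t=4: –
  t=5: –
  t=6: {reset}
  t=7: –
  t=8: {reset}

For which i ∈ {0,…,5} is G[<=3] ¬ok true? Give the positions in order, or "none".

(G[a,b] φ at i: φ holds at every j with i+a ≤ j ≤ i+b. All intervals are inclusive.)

Evaluate at each i in [0,5]:
  i=0: ✓ (all of [0,3])
  i=1: ✓ (all of [1,4])
  i=2: ✓ (all of [2,5])
  i=3: ✓ (all of [3,6])
  i=4: ✓ (all of [4,7])
  i=5: ✓ (all of [5,8])

0, 1, 2, 3, 4, 5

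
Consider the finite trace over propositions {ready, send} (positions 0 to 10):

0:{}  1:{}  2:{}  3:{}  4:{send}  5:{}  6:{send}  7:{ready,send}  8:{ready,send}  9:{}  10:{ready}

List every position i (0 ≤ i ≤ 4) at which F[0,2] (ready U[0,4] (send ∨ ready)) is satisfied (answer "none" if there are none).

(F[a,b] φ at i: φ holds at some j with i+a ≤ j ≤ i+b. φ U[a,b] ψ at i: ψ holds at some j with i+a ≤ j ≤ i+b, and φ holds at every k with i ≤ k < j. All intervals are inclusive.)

Evaluate at each i in [0,4]:
  i=0: ✗ (none in [0,2])
  i=1: ✗ (none in [1,3])
  i=2: ✓ (witness j=4)
  i=3: ✓ (witness j=4)
  i=4: ✓ (witness j=4)

2, 3, 4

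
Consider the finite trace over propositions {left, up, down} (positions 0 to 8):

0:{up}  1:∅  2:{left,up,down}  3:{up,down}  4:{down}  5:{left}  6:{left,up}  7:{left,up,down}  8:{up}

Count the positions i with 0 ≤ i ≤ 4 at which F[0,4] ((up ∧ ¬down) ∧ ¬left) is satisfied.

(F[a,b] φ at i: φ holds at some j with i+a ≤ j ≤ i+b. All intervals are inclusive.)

Evaluate at each i in [0,4]:
  i=0: ✓ (witness j=0)
  i=1: ✗ (none in [1,5])
  i=2: ✗ (none in [2,6])
  i=3: ✗ (none in [3,7])
  i=4: ✓ (witness j=8)
Positions where it holds: {0, 4} → 2.

2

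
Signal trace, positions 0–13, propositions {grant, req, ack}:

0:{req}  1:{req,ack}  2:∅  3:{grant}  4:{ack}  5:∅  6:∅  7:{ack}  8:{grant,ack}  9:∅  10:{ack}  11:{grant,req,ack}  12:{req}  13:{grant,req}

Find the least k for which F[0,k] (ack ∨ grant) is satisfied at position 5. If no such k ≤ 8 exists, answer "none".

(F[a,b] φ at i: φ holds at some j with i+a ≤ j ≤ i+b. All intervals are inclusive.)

Scan j = 5,6,… for (ack ∨ grant):
  j=5: fails
  j=6: fails
  j=7: holds
First hit at j=7, so smallest k = 7-5 = 2.

2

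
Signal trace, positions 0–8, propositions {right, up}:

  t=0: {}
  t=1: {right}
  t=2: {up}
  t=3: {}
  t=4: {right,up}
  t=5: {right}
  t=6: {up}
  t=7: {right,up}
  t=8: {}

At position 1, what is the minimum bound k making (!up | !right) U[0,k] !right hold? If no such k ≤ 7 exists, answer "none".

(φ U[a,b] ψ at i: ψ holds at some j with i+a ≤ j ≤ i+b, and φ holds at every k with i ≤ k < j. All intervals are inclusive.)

1

Need earliest j ≥ 1 with !right, and (!up | !right) at every k in [1,j-1].
  j=1: rhs fails.
  j=2: rhs holds; lhs holds on [1,1]. k = 1.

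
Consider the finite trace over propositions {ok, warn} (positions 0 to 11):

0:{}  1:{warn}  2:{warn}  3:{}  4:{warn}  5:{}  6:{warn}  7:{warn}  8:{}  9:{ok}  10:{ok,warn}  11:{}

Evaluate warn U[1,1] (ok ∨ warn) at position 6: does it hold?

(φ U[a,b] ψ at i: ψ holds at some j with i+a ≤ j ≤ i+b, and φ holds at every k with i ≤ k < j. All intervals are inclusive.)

Need some j in [7,7] with (ok ∨ warn), and warn at every k in [6,j-1].
  j=7: (ok ∨ warn) holds; warn holds at every k in [6,6] → satisfied.

Yes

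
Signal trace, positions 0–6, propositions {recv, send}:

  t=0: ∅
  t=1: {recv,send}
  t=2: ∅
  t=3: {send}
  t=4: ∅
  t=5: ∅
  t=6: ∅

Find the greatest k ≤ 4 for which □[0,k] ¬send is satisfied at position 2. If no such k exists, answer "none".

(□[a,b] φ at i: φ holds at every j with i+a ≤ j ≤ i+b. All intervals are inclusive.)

¬send must hold from j=2 onward; find where it first fails.
  j=2: holds
  j=3: fails
Holds on [2,2], so largest k = 0.

0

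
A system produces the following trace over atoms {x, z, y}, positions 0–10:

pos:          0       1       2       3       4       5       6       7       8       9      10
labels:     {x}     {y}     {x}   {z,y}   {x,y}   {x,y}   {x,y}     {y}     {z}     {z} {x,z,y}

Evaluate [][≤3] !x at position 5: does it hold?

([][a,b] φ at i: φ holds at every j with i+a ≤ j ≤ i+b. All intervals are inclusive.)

Check !x at every j in [5,8]:
  j=5: false
  j=6: false
  j=7: true
  j=8: true
Fails at j=5 → formula fails.

False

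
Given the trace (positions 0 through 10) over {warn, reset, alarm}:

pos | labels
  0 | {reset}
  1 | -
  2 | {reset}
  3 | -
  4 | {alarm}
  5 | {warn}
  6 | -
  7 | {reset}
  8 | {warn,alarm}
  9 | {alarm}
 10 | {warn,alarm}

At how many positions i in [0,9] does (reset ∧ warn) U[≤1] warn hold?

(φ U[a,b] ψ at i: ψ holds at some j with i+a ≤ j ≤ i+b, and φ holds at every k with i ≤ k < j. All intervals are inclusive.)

2

Evaluate at each i in [0,9]:
  i=0: ✗ (no rhs in [0,1])
  i=1: ✗ (no rhs in [1,2])
  i=2: ✗ (no rhs in [2,3])
  i=3: ✗ (no rhs in [3,4])
  i=4: ✗ (lhs fails at k=4 before rhs at j=5)
  i=5: ✓ (rhs at j=5)
  i=6: ✗ (no rhs in [6,7])
  i=7: ✗ (lhs fails at k=7 before rhs at j=8)
  i=8: ✓ (rhs at j=8)
  i=9: ✗ (lhs fails at k=9 before rhs at j=10)
Positions where it holds: {5, 8} → 2.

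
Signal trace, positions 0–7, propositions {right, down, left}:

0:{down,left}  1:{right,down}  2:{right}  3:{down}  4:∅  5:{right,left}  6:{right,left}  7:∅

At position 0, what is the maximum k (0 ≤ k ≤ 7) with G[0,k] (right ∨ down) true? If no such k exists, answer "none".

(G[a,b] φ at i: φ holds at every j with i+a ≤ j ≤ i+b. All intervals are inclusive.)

(right ∨ down) must hold from j=0 onward; find where it first fails.
  j=0: holds
  j=1: holds
  j=2: holds
  j=3: holds
  j=4: fails
Holds on [0,3], so largest k = 3.

3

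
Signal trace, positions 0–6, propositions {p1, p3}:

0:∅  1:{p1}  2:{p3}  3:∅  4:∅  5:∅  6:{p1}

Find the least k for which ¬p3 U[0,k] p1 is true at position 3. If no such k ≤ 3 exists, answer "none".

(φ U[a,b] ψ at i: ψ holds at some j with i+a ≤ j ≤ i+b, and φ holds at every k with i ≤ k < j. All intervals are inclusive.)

Need earliest j ≥ 3 with p1, and ¬p3 at every k in [3,j-1].
  j=3: rhs fails.
  j=4: rhs fails.
  j=5: rhs fails.
  j=6: rhs holds; lhs holds on [3,5]. k = 3.

3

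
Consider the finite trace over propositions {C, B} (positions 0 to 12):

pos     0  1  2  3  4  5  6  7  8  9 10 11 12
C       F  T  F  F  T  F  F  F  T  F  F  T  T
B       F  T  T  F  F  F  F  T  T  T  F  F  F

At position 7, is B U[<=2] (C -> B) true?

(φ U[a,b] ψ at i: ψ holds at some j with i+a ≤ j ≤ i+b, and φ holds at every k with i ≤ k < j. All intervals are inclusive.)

Holds

Need some j in [7,9] with (C -> B), and B at every k in [7,j-1].
  j=7: (C -> B) holds; no prefix to check → satisfied.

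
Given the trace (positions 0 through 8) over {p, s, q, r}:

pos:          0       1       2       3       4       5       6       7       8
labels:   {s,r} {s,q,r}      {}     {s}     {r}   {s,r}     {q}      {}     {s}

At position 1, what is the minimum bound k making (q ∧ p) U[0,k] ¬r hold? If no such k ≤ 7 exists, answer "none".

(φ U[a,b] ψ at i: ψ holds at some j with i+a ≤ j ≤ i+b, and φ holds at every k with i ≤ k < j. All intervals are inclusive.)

Need earliest j ≥ 1 with ¬r, and (q ∧ p) at every k in [1,j-1].
  j=1: rhs fails.
  j=2: rhs holds but lhs fails at k=1.
  j=3: rhs holds but lhs fails at k=1.
  j=4: rhs fails.
  j=5: rhs fails.
  j=6: rhs holds but lhs fails at k=1.
  j=7: rhs holds but lhs fails at k=1.
  j=8: rhs holds but lhs fails at k=1.
No witness within the range → none.

none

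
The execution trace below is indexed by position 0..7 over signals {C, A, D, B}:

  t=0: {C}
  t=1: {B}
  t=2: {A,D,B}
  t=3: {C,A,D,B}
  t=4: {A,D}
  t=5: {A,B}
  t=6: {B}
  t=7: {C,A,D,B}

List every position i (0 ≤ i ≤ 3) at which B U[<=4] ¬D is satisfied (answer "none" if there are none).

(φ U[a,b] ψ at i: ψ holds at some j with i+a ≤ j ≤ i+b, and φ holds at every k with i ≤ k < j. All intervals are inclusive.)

0, 1

Evaluate at each i in [0,3]:
  i=0: ✓ (rhs at j=0)
  i=1: ✓ (rhs at j=1)
  i=2: ✗ (lhs fails at k=4 before rhs at j=5)
  i=3: ✗ (lhs fails at k=4 before rhs at j=5)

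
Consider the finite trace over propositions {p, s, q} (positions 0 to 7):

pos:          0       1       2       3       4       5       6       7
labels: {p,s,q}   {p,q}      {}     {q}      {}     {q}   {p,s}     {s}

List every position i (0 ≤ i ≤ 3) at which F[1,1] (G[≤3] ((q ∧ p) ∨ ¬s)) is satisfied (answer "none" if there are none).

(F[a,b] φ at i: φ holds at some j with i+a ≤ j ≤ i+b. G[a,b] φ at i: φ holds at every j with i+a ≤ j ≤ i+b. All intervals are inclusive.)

Evaluate at each i in [0,3]:
  i=0: ✓ (witness j=1)
  i=1: ✓ (witness j=2)
  i=2: ✗ (none in [3,3])
  i=3: ✗ (none in [4,4])

0, 1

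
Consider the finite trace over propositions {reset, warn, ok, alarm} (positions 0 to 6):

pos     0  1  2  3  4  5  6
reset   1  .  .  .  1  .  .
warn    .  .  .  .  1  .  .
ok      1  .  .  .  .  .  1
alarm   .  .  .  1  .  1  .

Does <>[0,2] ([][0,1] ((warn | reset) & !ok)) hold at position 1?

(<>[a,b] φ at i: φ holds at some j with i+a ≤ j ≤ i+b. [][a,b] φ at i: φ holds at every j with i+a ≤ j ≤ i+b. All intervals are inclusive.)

Check [][0,1] ((warn | reset) & !ok) at each j in [1,3]:
  j=1: fails at 1
  j=2: fails at 2
  j=3: fails at 3
No position in the window satisfies it → formula fails.

No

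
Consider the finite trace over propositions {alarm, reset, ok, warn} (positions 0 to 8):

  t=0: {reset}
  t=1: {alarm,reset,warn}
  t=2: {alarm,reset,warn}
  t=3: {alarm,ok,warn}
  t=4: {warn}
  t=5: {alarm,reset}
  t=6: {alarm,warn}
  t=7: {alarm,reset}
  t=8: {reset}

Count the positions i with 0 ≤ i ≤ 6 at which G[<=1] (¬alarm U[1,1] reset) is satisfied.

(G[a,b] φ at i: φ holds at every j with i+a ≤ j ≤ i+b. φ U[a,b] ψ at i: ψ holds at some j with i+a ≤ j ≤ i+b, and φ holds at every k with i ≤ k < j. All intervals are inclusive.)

0

Evaluate at each i in [0,6]:
  i=0: ✗ (fails at j=1)
  i=1: ✗ (fails at j=1)
  i=2: ✗ (fails at j=2)
  i=3: ✗ (fails at j=3)
  i=4: ✗ (fails at j=5)
  i=5: ✗ (fails at j=5)
  i=6: ✗ (fails at j=6)
Positions where it holds: {} → 0.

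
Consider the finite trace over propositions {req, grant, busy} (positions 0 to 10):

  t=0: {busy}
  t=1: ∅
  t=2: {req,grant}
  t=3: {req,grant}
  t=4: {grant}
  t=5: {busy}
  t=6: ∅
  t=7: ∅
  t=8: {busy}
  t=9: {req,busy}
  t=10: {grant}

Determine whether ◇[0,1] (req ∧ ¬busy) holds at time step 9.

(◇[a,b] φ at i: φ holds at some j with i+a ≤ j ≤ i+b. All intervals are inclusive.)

False

Check (req ∧ ¬busy) at each j in [9,10]:
  j=9: false
  j=10: false
No position in the window satisfies it → formula fails.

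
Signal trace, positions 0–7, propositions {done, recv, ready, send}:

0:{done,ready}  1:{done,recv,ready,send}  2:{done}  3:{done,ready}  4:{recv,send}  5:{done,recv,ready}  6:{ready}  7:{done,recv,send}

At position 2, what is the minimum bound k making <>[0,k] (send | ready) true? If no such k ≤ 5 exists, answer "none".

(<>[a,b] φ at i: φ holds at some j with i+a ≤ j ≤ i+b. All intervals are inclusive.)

Scan j = 2,3,… for (send | ready):
  j=2: fails
  j=3: holds
First hit at j=3, so smallest k = 3-2 = 1.

1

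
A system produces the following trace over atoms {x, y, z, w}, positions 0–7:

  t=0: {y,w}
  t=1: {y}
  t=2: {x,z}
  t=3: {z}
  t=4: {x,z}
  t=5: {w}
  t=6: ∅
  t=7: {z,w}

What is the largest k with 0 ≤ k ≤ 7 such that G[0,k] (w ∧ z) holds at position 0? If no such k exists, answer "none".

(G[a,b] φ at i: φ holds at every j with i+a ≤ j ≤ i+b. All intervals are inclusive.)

(w ∧ z) must hold from j=0 onward; find where it first fails.
  j=0: fails → no k works.

none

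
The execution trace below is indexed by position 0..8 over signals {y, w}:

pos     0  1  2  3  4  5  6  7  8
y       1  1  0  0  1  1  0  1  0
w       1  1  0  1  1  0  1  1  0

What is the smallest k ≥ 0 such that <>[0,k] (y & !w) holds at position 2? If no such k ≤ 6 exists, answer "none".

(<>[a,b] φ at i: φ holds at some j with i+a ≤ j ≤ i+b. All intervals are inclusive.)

3

Scan j = 2,3,… for (y & !w):
  j=2: fails
  j=3: fails
  j=4: fails
  j=5: holds
First hit at j=5, so smallest k = 5-2 = 3.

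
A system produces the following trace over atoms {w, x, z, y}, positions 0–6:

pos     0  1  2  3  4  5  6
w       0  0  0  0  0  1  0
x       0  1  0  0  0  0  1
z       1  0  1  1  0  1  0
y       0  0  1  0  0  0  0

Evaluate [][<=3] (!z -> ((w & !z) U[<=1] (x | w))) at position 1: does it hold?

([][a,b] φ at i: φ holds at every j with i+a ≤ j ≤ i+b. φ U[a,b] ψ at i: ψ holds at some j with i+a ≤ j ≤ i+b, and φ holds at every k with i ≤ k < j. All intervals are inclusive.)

No

Check (!z -> ((w & !z) U[<=1] (x | w))) at every j in [1,4]:
  j=1: antecedent true; consequent holds → ✓
  j=2: antecedent false → ✓
  j=3: antecedent false → ✓
  j=4: antecedent true; consequent fails → ✗
Fails at j=4 → formula fails.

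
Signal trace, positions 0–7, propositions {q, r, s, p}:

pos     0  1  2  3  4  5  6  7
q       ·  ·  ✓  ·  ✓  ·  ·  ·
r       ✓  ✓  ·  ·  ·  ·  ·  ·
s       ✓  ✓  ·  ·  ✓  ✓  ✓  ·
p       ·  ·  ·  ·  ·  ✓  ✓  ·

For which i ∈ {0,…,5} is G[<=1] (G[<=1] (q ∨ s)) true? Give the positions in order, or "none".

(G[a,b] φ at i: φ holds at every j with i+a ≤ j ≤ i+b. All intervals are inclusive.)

Evaluate at each i in [0,5]:
  i=0: ✓ (all of [0,1])
  i=1: ✗ (fails at j=2)
  i=2: ✗ (fails at j=2)
  i=3: ✗ (fails at j=3)
  i=4: ✓ (all of [4,5])
  i=5: ✗ (fails at j=6)

0, 4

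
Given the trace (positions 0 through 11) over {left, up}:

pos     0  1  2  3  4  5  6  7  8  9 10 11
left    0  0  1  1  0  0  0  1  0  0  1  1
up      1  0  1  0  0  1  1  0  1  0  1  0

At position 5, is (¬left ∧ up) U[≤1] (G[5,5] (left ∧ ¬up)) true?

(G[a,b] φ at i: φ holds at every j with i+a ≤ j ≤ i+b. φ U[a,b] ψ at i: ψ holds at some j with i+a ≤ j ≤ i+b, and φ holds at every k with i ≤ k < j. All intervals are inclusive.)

True

Need some j in [5,6] with G[5,5] (left ∧ ¬up), and (¬left ∧ up) at every k in [5,j-1].
  j=5: G[5,5] (left ∧ ¬up) — fails at 10.
  j=6: G[5,5] (left ∧ ¬up) holds; (¬left ∧ up) holds at every k in [5,5] → satisfied.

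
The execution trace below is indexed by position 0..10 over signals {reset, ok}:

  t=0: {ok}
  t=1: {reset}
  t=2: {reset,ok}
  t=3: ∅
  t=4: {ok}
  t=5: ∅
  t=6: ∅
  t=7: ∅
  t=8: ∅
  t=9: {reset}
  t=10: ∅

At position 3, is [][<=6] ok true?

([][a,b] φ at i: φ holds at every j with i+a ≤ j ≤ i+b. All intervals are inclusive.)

No

Check ok at every j in [3,9]:
  j=3: false
  j=4: true
  j=5: false
  j=6: false
  j=7: false
  j=8: false
  j=9: false
Fails at j=3 → formula fails.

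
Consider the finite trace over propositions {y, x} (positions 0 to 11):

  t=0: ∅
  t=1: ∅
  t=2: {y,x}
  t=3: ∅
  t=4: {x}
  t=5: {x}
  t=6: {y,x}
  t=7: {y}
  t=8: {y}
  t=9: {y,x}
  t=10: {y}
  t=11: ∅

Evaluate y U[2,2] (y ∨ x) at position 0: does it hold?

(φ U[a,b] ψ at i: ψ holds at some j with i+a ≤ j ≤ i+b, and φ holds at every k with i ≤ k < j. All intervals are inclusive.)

Need some j in [2,2] with (y ∨ x), and y at every k in [0,j-1].
  j=2: (y ∨ x) holds, but y fails at k=0 → not this j.
No j in the window works → until fails.

No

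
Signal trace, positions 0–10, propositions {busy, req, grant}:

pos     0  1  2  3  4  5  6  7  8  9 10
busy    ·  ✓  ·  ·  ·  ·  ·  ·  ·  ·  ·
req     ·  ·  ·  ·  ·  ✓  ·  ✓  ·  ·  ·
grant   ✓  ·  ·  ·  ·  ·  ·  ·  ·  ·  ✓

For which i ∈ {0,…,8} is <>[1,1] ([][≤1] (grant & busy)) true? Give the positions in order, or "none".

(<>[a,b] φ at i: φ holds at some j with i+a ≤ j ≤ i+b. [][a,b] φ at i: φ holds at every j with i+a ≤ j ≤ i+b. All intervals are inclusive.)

Evaluate at each i in [0,8]:
  i=0: ✗ (none in [1,1])
  i=1: ✗ (none in [2,2])
  i=2: ✗ (none in [3,3])
  i=3: ✗ (none in [4,4])
  i=4: ✗ (none in [5,5])
  i=5: ✗ (none in [6,6])
  i=6: ✗ (none in [7,7])
  i=7: ✗ (none in [8,8])
  i=8: ✗ (none in [9,9])

none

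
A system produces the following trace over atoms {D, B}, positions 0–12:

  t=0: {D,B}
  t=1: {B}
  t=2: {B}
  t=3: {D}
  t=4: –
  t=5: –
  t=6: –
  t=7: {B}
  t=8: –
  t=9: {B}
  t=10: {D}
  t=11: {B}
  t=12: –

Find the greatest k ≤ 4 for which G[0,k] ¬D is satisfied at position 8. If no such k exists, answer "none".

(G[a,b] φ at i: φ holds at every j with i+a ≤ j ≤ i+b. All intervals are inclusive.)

1

¬D must hold from j=8 onward; find where it first fails.
  j=8: holds
  j=9: holds
  j=10: fails
Holds on [8,9], so largest k = 1.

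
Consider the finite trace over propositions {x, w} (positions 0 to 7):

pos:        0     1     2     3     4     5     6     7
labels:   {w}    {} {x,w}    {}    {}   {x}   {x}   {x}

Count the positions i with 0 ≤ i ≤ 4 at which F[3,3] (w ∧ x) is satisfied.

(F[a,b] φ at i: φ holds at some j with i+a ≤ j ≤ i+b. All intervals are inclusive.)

0

Evaluate at each i in [0,4]:
  i=0: ✗ (none in [3,3])
  i=1: ✗ (none in [4,4])
  i=2: ✗ (none in [5,5])
  i=3: ✗ (none in [6,6])
  i=4: ✗ (none in [7,7])
Positions where it holds: {} → 0.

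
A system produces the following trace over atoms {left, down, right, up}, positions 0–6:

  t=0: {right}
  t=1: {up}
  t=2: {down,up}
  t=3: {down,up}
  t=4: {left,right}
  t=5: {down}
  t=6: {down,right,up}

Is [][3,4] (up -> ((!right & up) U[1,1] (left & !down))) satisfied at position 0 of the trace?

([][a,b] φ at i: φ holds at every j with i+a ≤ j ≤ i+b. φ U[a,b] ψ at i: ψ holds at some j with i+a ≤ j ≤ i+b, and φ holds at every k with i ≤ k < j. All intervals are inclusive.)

True

Check (up -> ((!right & up) U[1,1] (left & !down))) at every j in [3,4]:
  j=3: antecedent true; consequent holds → ✓
  j=4: antecedent false → ✓
All positions satisfy it → formula holds.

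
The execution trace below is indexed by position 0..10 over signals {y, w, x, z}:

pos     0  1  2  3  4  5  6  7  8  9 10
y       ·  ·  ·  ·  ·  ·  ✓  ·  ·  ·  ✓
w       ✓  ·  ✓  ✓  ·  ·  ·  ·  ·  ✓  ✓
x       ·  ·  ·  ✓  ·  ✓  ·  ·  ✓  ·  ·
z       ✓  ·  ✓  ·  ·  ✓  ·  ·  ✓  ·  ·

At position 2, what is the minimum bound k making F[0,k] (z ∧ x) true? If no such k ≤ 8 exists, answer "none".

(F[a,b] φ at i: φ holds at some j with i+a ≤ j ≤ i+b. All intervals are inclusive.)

Scan j = 2,3,… for (z ∧ x):
  j=2: fails
  j=3: fails
  j=4: fails
  j=5: holds
First hit at j=5, so smallest k = 5-2 = 3.

3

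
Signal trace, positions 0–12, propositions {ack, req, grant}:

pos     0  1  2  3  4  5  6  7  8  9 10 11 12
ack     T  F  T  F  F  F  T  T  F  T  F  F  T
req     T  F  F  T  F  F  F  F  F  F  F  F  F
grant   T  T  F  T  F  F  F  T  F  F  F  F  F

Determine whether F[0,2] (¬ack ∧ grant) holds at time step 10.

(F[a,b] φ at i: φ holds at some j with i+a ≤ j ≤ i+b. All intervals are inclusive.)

Does not hold

Check (¬ack ∧ grant) at each j in [10,12]:
  j=10: false
  j=11: false
  j=12: false
No position in the window satisfies it → formula fails.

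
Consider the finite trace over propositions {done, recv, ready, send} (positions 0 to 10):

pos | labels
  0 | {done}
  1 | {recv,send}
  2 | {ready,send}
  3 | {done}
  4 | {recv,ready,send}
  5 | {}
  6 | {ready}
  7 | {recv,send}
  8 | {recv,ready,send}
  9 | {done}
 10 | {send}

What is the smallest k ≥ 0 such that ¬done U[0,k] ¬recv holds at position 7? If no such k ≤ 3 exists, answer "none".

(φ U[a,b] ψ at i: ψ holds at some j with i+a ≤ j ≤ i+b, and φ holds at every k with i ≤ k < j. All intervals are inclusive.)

2

Need earliest j ≥ 7 with ¬recv, and ¬done at every k in [7,j-1].
  j=7: rhs fails.
  j=8: rhs fails.
  j=9: rhs holds; lhs holds on [7,8]. k = 2.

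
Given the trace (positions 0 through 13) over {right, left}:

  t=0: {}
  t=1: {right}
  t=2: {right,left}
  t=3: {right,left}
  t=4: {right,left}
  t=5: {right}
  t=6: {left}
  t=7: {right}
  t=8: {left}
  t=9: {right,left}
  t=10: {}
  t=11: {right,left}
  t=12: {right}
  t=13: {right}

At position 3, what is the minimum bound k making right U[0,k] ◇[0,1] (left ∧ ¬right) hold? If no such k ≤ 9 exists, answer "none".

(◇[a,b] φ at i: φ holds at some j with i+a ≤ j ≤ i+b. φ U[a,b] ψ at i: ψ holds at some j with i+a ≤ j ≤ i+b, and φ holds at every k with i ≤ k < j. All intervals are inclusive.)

2

Need earliest j ≥ 3 with ◇[0,1] (left ∧ ¬right), and right at every k in [3,j-1].
  j=3: rhs fails.
  j=4: rhs fails.
  j=5: rhs holds; lhs holds on [3,4]. k = 2.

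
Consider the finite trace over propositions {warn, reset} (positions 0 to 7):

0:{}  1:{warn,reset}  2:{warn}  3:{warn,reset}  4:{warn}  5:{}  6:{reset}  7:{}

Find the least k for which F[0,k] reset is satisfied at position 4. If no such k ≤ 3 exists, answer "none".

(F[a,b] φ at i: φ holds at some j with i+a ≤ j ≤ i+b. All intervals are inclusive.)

Scan j = 4,5,… for reset:
  j=4: fails
  j=5: fails
  j=6: holds
First hit at j=6, so smallest k = 6-4 = 2.

2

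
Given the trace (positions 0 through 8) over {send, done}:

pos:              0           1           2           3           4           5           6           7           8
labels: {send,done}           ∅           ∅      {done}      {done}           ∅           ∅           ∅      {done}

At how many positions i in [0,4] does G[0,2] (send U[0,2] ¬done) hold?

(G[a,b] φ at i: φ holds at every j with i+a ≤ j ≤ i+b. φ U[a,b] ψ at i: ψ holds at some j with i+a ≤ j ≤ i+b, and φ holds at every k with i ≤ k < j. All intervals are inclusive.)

Evaluate at each i in [0,4]:
  i=0: ✓ (all of [0,2])
  i=1: ✗ (fails at j=3)
  i=2: ✗ (fails at j=3)
  i=3: ✗ (fails at j=3)
  i=4: ✗ (fails at j=4)
Positions where it holds: {0} → 1.

1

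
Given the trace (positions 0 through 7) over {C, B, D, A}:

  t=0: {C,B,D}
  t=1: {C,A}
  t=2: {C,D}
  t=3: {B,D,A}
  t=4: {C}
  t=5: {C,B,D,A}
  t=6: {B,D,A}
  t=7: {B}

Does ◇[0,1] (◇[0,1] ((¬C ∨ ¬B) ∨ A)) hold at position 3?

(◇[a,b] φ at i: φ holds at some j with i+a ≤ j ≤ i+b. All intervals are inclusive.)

Holds

Check ◇[0,1] ((¬C ∨ ¬B) ∨ A) at each j in [3,4]:
  j=3: holds (witness at 3)
  j=4: holds (witness at 4)
Found at j=3 → formula holds.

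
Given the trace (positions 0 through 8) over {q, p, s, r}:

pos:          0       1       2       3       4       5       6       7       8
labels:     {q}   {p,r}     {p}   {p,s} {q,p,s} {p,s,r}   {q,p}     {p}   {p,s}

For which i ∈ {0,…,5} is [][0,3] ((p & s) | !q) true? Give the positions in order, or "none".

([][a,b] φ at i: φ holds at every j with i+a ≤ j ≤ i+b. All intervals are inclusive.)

Evaluate at each i in [0,5]:
  i=0: ✗ (fails at j=0)
  i=1: ✓ (all of [1,4])
  i=2: ✓ (all of [2,5])
  i=3: ✗ (fails at j=6)
  i=4: ✗ (fails at j=6)
  i=5: ✗ (fails at j=6)

1, 2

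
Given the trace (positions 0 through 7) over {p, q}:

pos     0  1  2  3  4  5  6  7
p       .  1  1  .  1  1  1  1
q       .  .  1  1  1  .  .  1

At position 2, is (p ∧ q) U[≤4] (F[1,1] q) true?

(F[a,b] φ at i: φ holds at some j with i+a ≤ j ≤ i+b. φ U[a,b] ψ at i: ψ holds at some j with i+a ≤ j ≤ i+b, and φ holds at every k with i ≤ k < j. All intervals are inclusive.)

Need some j in [2,6] with F[1,1] q, and (p ∧ q) at every k in [2,j-1].
  j=2: F[1,1] q holds; no prefix to check → satisfied.

Yes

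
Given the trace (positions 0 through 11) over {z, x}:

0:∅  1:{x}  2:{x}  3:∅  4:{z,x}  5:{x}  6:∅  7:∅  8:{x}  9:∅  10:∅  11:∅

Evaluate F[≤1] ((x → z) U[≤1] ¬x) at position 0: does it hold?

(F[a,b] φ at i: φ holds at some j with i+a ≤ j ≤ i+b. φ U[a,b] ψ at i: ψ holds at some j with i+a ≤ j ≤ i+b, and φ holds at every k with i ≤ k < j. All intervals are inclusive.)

Holds

Check ((x → z) U[≤1] ¬x) at each j in [0,1]:
  j=0: holds
  j=1: fails
Found at j=0 → formula holds.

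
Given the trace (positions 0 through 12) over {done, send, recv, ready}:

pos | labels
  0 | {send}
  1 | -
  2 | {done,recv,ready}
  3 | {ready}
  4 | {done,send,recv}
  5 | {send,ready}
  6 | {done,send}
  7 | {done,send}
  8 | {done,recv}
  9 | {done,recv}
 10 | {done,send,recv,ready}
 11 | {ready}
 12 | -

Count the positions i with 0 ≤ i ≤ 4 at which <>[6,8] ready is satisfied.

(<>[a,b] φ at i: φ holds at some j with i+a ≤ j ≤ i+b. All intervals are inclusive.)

Evaluate at each i in [0,4]:
  i=0: ✗ (none in [6,8])
  i=1: ✗ (none in [7,9])
  i=2: ✓ (witness j=10)
  i=3: ✓ (witness j=10)
  i=4: ✓ (witness j=10)
Positions where it holds: {2, 3, 4} → 3.

3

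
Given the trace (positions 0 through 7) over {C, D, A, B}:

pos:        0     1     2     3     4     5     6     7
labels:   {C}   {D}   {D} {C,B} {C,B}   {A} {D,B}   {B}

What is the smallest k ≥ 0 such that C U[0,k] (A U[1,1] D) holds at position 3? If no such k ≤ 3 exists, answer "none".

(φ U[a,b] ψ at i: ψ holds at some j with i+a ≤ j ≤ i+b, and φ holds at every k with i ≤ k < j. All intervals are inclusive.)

Need earliest j ≥ 3 with (A U[1,1] D), and C at every k in [3,j-1].
  j=3: rhs fails.
  j=4: rhs fails.
  j=5: rhs holds; lhs holds on [3,4]. k = 2.

2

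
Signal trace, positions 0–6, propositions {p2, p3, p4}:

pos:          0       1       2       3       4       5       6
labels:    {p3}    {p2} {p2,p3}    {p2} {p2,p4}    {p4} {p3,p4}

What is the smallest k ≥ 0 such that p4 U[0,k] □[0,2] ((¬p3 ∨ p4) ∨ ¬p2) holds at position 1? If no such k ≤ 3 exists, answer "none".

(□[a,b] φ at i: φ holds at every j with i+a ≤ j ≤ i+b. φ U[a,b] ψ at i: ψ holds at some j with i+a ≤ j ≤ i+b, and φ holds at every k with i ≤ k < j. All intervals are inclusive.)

Need earliest j ≥ 1 with □[0,2] ((¬p3 ∨ p4) ∨ ¬p2), and p4 at every k in [1,j-1].
  j=1: rhs fails.
  j=2: rhs fails.
  j=3: rhs holds but lhs fails at k=1.
  j=4: rhs holds but lhs fails at k=1.
No witness within the range → none.

none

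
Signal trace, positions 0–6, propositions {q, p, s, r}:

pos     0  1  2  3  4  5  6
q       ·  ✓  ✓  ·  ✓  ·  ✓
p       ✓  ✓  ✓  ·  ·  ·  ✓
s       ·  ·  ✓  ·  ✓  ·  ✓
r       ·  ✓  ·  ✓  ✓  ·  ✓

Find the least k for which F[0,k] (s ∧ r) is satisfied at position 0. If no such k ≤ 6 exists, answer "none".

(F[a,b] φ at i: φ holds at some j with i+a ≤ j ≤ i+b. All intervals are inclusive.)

4

Scan j = 0,1,… for (s ∧ r):
  j=0: fails
  j=1: fails
  j=2: fails
  j=3: fails
  j=4: holds
First hit at j=4, so smallest k = 4-0 = 4.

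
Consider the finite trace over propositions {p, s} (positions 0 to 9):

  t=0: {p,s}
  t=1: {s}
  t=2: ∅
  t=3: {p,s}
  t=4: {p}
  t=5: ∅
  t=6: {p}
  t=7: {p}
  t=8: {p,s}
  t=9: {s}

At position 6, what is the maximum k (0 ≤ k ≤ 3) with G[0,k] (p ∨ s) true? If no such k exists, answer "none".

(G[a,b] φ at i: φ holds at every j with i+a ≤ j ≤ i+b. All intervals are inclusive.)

3

(p ∨ s) must hold from j=6 onward; find where it first fails.
  j=6: holds
  j=7: holds
  j=8: holds
  j=9: holds
Holds through j=9; largest k = 3.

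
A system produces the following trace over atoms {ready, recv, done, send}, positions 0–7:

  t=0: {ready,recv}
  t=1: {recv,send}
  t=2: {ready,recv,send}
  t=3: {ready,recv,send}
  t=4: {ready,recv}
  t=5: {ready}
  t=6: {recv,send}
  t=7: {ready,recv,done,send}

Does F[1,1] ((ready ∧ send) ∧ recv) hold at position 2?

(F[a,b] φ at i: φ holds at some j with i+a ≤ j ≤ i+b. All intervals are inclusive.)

Yes

Check ((ready ∧ send) ∧ recv) at each j in [3,3]:
  j=3: true
Found at j=3 → formula holds.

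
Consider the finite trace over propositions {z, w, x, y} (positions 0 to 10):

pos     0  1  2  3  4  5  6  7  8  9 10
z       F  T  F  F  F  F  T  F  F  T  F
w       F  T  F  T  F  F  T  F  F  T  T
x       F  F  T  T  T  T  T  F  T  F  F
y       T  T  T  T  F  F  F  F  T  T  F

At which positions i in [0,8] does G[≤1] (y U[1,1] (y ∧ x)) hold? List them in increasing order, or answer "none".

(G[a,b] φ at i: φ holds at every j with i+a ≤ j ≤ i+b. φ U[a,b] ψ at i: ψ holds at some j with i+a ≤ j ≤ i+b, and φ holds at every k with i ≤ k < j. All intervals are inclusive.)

Evaluate at each i in [0,8]:
  i=0: ✗ (fails at j=0)
  i=1: ✓ (all of [1,2])
  i=2: ✗ (fails at j=3)
  i=3: ✗ (fails at j=3)
  i=4: ✗ (fails at j=4)
  i=5: ✗ (fails at j=5)
  i=6: ✗ (fails at j=6)
  i=7: ✗ (fails at j=7)
  i=8: ✗ (fails at j=8)

1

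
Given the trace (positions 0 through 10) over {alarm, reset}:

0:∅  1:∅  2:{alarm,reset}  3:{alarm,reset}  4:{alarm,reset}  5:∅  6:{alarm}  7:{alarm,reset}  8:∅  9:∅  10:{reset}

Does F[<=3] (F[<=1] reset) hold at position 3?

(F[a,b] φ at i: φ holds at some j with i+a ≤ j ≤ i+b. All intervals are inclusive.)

Check F[<=1] reset at each j in [3,6]:
  j=3: holds (witness at 3)
  j=4: holds (witness at 4)
  j=5: fails (none in [5,6])
  j=6: holds (witness at 7)
Found at j=3 → formula holds.

Yes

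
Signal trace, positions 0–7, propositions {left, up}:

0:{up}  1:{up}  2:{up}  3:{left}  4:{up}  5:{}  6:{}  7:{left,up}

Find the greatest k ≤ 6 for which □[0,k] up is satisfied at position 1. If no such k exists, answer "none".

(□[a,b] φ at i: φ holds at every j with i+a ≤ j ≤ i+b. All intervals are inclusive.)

1

up must hold from j=1 onward; find where it first fails.
  j=1: holds
  j=2: holds
  j=3: fails
Holds on [1,2], so largest k = 1.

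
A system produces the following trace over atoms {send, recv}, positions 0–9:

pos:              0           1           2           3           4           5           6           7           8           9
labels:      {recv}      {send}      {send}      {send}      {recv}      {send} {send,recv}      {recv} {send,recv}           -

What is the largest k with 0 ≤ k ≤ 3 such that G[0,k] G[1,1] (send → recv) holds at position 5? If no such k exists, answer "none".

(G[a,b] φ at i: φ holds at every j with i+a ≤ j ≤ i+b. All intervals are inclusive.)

G[1,1] (send → recv) must hold from j=5 onward; find where it first fails.
  j=5: holds
  j=6: holds
  j=7: holds
  j=8: holds
Holds through j=8; largest k = 3.

3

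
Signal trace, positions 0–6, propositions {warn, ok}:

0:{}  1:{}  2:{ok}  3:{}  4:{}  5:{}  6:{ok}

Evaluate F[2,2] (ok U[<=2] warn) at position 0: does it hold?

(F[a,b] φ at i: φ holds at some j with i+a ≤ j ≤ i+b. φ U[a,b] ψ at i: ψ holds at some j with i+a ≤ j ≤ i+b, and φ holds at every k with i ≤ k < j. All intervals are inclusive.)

Does not hold

Check (ok U[<=2] warn) at each j in [2,2]:
  j=2: fails
No position in the window satisfies it → formula fails.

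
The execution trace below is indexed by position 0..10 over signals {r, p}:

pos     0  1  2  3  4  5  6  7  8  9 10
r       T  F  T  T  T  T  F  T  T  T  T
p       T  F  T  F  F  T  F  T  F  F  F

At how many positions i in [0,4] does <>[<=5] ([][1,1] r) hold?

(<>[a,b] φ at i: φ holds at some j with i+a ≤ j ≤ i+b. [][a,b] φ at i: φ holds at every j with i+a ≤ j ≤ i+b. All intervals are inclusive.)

Evaluate at each i in [0,4]:
  i=0: ✓ (witness j=1)
  i=1: ✓ (witness j=1)
  i=2: ✓ (witness j=2)
  i=3: ✓ (witness j=3)
  i=4: ✓ (witness j=4)
Positions where it holds: {0, 1, 2, 3, 4} → 5.

5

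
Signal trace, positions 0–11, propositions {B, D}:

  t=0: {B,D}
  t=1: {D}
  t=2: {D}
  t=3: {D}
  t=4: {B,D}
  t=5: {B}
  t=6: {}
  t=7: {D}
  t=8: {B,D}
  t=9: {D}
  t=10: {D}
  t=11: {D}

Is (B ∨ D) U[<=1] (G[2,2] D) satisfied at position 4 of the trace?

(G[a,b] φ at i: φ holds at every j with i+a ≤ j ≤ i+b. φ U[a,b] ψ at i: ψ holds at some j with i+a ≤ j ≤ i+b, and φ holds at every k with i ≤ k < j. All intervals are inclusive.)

Need some j in [4,5] with G[2,2] D, and (B ∨ D) at every k in [4,j-1].
  j=4: G[2,2] D — fails at 6.
  j=5: G[2,2] D holds; (B ∨ D) holds at every k in [4,4] → satisfied.

True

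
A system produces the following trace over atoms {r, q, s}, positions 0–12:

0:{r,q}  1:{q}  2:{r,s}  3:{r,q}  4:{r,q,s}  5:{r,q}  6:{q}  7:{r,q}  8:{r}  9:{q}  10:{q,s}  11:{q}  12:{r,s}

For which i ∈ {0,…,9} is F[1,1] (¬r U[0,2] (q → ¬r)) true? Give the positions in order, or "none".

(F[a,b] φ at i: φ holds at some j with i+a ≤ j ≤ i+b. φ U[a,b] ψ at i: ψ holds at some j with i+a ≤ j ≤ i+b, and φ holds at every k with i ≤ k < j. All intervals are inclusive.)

0, 1, 5, 7, 8, 9

Evaluate at each i in [0,9]:
  i=0: ✓ (witness j=1)
  i=1: ✓ (witness j=2)
  i=2: ✗ (none in [3,3])
  i=3: ✗ (none in [4,4])
  i=4: ✗ (none in [5,5])
  i=5: ✓ (witness j=6)
  i=6: ✗ (none in [7,7])
  i=7: ✓ (witness j=8)
  i=8: ✓ (witness j=9)
  i=9: ✓ (witness j=10)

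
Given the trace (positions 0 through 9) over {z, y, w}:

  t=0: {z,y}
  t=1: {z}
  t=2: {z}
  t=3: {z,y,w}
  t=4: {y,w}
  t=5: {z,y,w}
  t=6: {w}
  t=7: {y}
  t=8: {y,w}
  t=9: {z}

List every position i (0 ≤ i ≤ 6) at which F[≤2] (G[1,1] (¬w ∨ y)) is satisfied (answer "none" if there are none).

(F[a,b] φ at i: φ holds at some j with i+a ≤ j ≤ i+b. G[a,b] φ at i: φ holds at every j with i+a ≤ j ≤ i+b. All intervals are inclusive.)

0, 1, 2, 3, 4, 5, 6

Evaluate at each i in [0,6]:
  i=0: ✓ (witness j=0)
  i=1: ✓ (witness j=1)
  i=2: ✓ (witness j=2)
  i=3: ✓ (witness j=3)
  i=4: ✓ (witness j=4)
  i=5: ✓ (witness j=6)
  i=6: ✓ (witness j=6)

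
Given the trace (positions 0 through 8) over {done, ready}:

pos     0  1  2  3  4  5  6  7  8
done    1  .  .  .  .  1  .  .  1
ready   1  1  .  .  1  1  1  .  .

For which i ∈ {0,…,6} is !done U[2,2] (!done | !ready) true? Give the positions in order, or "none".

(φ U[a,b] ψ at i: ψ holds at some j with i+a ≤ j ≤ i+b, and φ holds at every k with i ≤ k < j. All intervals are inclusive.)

Evaluate at each i in [0,6]:
  i=0: ✗ (lhs fails at k=0 before rhs at j=2)
  i=1: ✓ (rhs at j=3; lhs holds on [1,2])
  i=2: ✓ (rhs at j=4; lhs holds on [2,3])
  i=3: ✗ (no rhs in [5,5])
  i=4: ✗ (lhs fails at k=5 before rhs at j=6)
  i=5: ✗ (lhs fails at k=5 before rhs at j=7)
  i=6: ✓ (rhs at j=8; lhs holds on [6,7])

1, 2, 6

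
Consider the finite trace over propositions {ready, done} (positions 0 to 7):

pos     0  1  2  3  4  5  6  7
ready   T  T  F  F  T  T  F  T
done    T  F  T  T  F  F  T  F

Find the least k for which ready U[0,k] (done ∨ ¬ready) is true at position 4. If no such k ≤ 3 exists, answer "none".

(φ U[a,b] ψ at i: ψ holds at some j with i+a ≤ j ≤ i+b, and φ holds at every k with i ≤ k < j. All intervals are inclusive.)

Need earliest j ≥ 4 with (done ∨ ¬ready), and ready at every k in [4,j-1].
  j=4: rhs fails.
  j=5: rhs fails.
  j=6: rhs holds; lhs holds on [4,5]. k = 2.

2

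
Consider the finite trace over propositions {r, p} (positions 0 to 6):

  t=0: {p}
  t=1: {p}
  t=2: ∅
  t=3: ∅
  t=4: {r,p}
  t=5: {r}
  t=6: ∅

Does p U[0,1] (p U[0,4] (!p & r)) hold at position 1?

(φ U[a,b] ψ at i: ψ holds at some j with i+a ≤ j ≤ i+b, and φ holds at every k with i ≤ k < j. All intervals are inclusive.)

Need some j in [1,2] with (p U[0,4] (!p & r)), and p at every k in [1,j-1].
  j=1: (p U[0,4] (!p & r)) — fails.
  j=2: (p U[0,4] (!p & r)) — fails.
No j in the window works → until fails.

Does not hold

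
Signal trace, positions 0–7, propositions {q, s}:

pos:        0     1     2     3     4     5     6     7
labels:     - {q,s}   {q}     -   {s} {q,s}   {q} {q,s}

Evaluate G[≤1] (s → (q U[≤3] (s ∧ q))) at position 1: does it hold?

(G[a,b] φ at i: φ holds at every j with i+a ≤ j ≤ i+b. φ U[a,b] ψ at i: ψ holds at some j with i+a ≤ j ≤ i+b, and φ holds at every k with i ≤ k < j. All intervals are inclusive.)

Holds

Check (s → (q U[≤3] (s ∧ q))) at every j in [1,2]:
  j=1: antecedent true; consequent holds → ✓
  j=2: antecedent false → ✓
All positions satisfy it → formula holds.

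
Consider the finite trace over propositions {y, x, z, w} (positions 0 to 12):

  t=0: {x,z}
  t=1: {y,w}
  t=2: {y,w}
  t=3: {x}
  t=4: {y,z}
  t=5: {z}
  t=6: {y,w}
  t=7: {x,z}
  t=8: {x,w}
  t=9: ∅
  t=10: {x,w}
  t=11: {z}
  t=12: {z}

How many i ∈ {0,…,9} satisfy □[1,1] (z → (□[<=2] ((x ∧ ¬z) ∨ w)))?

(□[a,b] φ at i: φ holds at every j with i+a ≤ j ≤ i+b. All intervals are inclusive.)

7

Evaluate at each i in [0,9]:
  i=0: ✓ (all of [1,1])
  i=1: ✓ (all of [2,2])
  i=2: ✓ (all of [3,3])
  i=3: ✗ (fails at j=4)
  i=4: ✗ (fails at j=5)
  i=5: ✓ (all of [6,6])
  i=6: ✗ (fails at j=7)
  i=7: ✓ (all of [8,8])
  i=8: ✓ (all of [9,9])
  i=9: ✓ (all of [10,10])
Positions where it holds: {0, 1, 2, 5, 7, 8, 9} → 7.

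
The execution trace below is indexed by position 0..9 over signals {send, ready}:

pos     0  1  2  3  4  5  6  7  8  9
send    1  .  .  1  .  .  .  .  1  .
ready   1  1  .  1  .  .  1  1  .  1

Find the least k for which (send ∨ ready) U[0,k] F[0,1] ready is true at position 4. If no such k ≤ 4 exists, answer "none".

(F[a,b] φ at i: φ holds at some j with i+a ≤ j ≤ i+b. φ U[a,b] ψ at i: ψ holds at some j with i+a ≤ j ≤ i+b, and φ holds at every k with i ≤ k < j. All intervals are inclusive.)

Need earliest j ≥ 4 with F[0,1] ready, and (send ∨ ready) at every k in [4,j-1].
  j=4: rhs fails.
  j=5: rhs holds but lhs fails at k=4.
  j=6: rhs holds but lhs fails at k=4.
  j=7: rhs holds but lhs fails at k=4.
  j=8: rhs holds but lhs fails at k=4.
No witness within the range → none.

none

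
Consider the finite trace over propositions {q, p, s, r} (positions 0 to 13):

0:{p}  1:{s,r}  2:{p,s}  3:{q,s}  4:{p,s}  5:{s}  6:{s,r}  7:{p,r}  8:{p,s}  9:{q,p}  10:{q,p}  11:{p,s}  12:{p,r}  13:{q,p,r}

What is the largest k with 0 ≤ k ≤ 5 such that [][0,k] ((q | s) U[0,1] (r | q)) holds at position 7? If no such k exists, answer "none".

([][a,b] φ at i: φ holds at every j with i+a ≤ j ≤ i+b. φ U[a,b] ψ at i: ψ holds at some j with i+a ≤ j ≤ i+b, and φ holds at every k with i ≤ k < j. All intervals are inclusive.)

((q | s) U[0,1] (r | q)) must hold from j=7 onward; find where it first fails.
  j=7: holds
  j=8: holds
  j=9: holds
  j=10: holds
  j=11: holds
  j=12: holds
Holds through j=12; largest k = 5.

5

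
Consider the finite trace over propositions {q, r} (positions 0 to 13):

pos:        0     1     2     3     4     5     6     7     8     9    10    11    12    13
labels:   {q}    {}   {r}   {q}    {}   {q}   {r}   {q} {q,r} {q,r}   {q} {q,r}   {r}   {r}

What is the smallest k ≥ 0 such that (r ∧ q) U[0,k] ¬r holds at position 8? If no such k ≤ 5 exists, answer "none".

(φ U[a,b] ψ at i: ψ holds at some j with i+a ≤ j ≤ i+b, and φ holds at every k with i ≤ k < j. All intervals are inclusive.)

2

Need earliest j ≥ 8 with ¬r, and (r ∧ q) at every k in [8,j-1].
  j=8: rhs fails.
  j=9: rhs fails.
  j=10: rhs holds; lhs holds on [8,9]. k = 2.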